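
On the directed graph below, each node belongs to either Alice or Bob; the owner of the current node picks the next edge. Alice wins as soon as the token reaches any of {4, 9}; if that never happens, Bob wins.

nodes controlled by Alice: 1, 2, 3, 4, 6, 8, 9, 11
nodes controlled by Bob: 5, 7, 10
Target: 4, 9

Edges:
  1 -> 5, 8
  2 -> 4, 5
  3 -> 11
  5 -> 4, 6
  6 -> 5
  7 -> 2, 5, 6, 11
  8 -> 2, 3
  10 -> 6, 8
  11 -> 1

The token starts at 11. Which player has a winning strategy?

Alice

A0 = {4, 9}
A1: add {2} — 2 (Alice) has 2→4.
A2: add {8} — 8 (Alice) has 8→2.
A3: add {1} — 1 (Alice) has 1→8.
A4: add {11} — 11 (Alice) has 11→1.
11 ∈ A4, so Alice can force the target.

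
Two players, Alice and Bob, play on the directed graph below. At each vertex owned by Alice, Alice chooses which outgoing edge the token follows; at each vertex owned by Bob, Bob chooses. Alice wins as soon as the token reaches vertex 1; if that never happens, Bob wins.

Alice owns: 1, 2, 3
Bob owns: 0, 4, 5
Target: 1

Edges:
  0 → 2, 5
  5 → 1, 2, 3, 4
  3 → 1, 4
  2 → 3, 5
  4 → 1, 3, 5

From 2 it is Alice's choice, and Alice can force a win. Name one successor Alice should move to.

A0 = {1}
A1: add {3} — 3 (Alice) has 3→1.
A2: add {2} — 2 (Alice) has 2→3.
A3 = A2; e.g. 0 (Bob) can still go to 5. Fixed point.
From 2, successor 3 is in the attractor (rank 1); the other successor 5 is not.

3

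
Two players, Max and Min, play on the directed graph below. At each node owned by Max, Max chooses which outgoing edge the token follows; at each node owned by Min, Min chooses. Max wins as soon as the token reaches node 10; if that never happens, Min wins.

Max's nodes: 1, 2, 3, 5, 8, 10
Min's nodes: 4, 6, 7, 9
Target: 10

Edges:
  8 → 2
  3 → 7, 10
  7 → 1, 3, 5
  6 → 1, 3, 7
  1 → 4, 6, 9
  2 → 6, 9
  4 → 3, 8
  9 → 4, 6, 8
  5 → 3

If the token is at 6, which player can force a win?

A0 = {10}
A1: add {3} — 3 (Max) has 3→10.
A2: add {5} — 5 (Max) has 5→3.
A3 = A2; e.g. 1 (Max) has no edge into A2. Fixed point.
6 never enters the attractor, so Min can avoid the target forever.

Min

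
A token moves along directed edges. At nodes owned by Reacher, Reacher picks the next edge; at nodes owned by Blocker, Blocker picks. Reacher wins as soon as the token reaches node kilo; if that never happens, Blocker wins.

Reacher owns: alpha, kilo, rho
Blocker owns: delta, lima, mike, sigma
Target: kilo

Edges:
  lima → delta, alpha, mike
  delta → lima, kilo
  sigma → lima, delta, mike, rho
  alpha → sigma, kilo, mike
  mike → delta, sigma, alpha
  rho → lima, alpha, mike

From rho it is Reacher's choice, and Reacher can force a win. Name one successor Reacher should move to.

A0 = {kilo}
A1: add {alpha} — alpha (Reacher) has alpha→kilo.
A2: add {rho} — rho (Reacher) has rho→alpha.
A3 = A2; e.g. lima (Blocker) can still go to delta. Fixed point.
From rho, successor alpha is in the attractor (rank 1); the other successors lima, mike are not.

alpha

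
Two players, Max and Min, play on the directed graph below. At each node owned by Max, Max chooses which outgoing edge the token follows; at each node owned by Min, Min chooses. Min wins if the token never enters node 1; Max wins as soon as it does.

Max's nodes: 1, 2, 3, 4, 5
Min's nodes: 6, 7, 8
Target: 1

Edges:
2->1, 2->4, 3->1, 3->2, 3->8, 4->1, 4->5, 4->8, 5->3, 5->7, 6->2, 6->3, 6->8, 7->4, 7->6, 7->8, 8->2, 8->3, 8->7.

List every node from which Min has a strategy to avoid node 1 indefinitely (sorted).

A0 = {1}
A1: add {2, 3, 4} — 2 (Max) has 2→1; 3 (Max) has 3→1; 4 (Max) has 4→1.
A2: add {5} — 5 (Max) has 5→3.
A3 = A2; e.g. 6 (Min) can still go to 8. Fixed point.
Max's attractor = {1, 2, 3, 4, 5}; Min avoids the target exactly from the complement.

6, 7, 8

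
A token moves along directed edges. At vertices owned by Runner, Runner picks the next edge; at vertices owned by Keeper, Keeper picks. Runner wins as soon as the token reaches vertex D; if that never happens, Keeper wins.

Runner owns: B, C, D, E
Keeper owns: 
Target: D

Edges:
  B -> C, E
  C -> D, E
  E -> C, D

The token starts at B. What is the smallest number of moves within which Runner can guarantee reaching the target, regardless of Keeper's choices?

2

A0 = {D}
A1: add {C, E} — C (Runner) has C→D; E (Runner) has E→D.
A2: add {B} — B (Runner) has B→C.
A2 = all vertices. Fixed point.
B enters the attractor at level 2, so Runner can force the target in 2 moves from there.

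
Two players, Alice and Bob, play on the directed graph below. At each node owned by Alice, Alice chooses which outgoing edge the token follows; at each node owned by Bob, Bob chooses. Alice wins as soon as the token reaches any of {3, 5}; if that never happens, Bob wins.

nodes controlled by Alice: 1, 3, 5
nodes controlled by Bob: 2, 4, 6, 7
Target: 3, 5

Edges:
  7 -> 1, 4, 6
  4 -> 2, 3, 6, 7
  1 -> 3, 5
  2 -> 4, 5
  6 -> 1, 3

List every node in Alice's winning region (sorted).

1, 3, 5, 6

A0 = {3, 5}
A1: add {1} — 1 (Alice) has 1→3.
A2: add {6} — 6 (Bob): all of {1, 3} already in.
A3 = A2; e.g. 2 (Bob) can still go to 4. Fixed point.
Alice's winning region = {1, 3, 5, 6}.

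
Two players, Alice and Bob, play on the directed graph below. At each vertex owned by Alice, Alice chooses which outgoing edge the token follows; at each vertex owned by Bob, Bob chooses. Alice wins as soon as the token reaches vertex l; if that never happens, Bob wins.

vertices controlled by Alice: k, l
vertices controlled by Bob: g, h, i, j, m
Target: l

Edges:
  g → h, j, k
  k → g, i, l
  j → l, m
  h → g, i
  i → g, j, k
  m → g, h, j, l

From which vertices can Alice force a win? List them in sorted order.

k, l

A0 = {l}
A1: add {k} — k (Alice) has k→l.
A2 = A1; e.g. g (Bob) can still go to h. Fixed point.
Alice's winning region = {k, l}.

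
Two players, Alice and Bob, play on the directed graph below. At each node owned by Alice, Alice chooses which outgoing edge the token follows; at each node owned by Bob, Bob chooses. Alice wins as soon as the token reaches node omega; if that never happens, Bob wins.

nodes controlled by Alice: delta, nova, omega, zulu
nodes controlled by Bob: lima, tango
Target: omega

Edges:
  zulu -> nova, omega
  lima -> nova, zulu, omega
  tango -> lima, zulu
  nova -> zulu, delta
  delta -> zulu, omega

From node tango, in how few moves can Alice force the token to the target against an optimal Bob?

A0 = {omega}
A1: add {delta, zulu} — zulu (Alice) has zulu→omega; delta (Alice) has delta→omega.
A2: add {nova} — nova (Alice) has nova→zulu.
A3: add {lima} — lima (Bob): all of {nova, zulu, omega} already in.
A4: add {tango} — tango (Bob): all of {lima, zulu} already in.
A4 = all vertices. Fixed point.
tango enters the attractor at level 4, so Alice can force the target in 4 moves from there.

4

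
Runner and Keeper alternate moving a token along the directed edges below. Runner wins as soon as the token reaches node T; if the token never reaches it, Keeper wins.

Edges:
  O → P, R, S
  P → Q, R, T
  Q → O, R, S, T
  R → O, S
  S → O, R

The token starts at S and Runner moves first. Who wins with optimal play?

Keeper

Track states (vertex, player-to-move).
A0 = {(T,Runner), (T,Keeper)}
A1: add {(P,Runner), (Q,Runner)}.
A2 = A1; e.g. (O,Runner) stays out. (S,Runner) never enters ⇒ Keeper avoids the target.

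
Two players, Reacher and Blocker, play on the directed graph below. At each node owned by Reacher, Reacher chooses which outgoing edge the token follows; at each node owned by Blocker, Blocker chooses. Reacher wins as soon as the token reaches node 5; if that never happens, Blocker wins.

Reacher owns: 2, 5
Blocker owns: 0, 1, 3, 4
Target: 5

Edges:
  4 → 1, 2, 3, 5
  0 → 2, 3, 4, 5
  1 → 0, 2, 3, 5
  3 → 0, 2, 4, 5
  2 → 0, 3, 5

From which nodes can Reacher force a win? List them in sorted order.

A0 = {5}
A1: add {2} — 2 (Reacher) has 2→5.
A2 = A1; e.g. 0 (Blocker) can still go to 3. Fixed point.
Reacher's winning region = {2, 5}.

2, 5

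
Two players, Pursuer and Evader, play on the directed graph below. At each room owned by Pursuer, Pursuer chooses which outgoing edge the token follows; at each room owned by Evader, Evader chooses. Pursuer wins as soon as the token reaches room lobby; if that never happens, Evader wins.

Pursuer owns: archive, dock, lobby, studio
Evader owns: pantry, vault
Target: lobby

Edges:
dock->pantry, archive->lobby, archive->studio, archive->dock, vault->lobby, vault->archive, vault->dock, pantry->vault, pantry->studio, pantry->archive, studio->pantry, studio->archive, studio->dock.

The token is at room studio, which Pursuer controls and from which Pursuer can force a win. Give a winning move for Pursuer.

A0 = {lobby}
A1: add {archive} — archive (Pursuer) has archive→lobby.
A2: add {studio} — studio (Pursuer) has studio→archive.
A3 = A2; e.g. pantry (Evader) can still go to vault. Fixed point.
From studio, successor archive is in the attractor (rank 1); the other successors dock, pantry are not.

archive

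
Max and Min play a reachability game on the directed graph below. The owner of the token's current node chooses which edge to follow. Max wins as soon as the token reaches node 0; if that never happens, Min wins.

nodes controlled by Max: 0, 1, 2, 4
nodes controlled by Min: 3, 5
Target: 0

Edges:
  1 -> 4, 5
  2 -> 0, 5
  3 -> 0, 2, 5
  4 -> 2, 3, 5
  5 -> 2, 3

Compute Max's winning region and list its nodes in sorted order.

0, 1, 2, 4

A0 = {0}
A1: add {2} — 2 (Max) has 2→0.
A2: add {4} — 4 (Max) has 4→2.
A3: add {1} — 1 (Max) has 1→4.
A4 = A3; e.g. 3 (Min) can still go to 5. Fixed point.
Max's winning region = {0, 1, 2, 4}.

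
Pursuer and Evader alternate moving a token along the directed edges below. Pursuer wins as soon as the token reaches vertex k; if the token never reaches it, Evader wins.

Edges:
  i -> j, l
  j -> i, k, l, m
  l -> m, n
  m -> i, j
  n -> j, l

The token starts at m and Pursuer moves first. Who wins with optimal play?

Track states (vertex, player-to-move).
A0 = {(k,Pursuer), (k,Evader)}
A1: add {(j,Pursuer)}.
A2 = A1; e.g. (i,Pursuer) stays out. (m,Pursuer) never enters ⇒ Evader avoids the target.

Evader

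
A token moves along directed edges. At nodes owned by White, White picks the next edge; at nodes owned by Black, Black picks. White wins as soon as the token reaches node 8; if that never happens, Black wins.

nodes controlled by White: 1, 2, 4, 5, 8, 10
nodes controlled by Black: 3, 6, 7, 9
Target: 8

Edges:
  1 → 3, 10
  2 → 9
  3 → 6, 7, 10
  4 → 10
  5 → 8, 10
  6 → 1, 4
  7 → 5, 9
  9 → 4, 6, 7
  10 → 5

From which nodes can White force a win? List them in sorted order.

1, 4, 5, 6, 8, 10

A0 = {8}
A1: add {5} — 5 (White) has 5→8.
A2: add {10} — 10 (White) has 10→5.
A3: add {1, 4} — 1 (White) has 1→10; 4 (White) has 4→10.
A4: add {6} — 6 (Black): all of {1, 4} already in.
A5 = A4; e.g. 2 (White) has no edge into A4. Fixed point.
White's winning region = {1, 4, 5, 6, 8, 10}.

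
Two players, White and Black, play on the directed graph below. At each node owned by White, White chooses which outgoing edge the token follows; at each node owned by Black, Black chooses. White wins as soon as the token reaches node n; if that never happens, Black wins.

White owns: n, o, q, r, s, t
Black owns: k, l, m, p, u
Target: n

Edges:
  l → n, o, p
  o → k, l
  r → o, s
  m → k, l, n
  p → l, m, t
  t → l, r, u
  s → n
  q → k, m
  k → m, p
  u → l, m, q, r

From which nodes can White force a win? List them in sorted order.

A0 = {n}
A1: add {s} — s (White) has s→n.
A2: add {r} — r (White) has r→s.
A3: add {t} — t (White) has t→r.
A4 = A3; e.g. k (Black) can still go to m. Fixed point.
White's winning region = {n, r, s, t}.

n, r, s, t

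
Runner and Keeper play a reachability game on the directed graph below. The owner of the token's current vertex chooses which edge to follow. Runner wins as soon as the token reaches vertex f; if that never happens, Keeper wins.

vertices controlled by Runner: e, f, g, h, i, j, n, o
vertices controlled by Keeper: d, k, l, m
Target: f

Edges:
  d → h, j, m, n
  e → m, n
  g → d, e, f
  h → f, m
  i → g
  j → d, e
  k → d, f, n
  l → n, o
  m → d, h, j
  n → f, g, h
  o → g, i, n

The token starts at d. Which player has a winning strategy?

A0 = {f}
A1: add {g, h, n} — g (Runner) has g→f; h (Runner) has h→f; n (Runner) has n→f.
A2: add {e, i, o} — e (Runner) has e→n; i (Runner) has i→g; o (Runner) has o→g.
A3: add {j, l} — j (Runner) has j→e; l (Keeper): all of {n, o} already in.
A4 = A3; e.g. d (Keeper) can still go to m. Fixed point.
d never enters the attractor, so Keeper can avoid the target forever.

Keeper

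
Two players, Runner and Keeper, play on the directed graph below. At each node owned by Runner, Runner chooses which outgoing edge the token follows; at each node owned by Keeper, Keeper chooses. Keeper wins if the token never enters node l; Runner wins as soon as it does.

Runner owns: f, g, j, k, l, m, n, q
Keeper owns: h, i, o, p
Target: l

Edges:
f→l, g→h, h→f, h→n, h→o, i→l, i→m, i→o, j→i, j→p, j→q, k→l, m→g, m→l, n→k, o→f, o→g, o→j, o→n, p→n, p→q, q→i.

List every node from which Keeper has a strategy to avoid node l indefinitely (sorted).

g, h, i, j, o, p, q

A0 = {l}
A1: add {f, k, m} — f (Runner) has f→l; k (Runner) has k→l; m (Runner) has m→l.
A2: add {n} — n (Runner) has n→k.
A3 = A2; e.g. g (Runner) has no edge into A2. Fixed point.
Runner's attractor = {f, k, l, m, n}; Keeper avoids the target exactly from the complement.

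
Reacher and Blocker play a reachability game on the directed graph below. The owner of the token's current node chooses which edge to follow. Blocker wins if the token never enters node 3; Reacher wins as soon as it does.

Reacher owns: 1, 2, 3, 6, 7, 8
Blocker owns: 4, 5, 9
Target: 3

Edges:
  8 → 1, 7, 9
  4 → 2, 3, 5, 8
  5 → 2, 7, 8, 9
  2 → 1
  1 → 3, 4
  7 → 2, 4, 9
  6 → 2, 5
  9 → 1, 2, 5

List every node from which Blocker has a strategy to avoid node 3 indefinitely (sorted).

4, 5, 9

A0 = {3}
A1: add {1} — 1 (Reacher) has 1→3.
A2: add {2, 8} — 2 (Reacher) has 2→1; 8 (Reacher) has 8→1.
A3: add {6, 7} — 6 (Reacher) has 6→2; 7 (Reacher) has 7→2.
A4 = A3; e.g. 4 (Blocker) can still go to 5. Fixed point.
Reacher's attractor = {1, 2, 3, 6, 7, 8}; Blocker avoids the target exactly from the complement.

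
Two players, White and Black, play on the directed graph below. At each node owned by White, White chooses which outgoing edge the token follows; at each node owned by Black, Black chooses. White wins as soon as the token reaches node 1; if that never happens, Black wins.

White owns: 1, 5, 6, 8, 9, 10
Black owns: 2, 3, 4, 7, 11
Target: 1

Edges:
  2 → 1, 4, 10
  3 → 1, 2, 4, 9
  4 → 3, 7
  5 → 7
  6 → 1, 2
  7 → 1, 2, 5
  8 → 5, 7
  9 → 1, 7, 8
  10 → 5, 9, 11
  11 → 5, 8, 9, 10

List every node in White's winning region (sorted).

A0 = {1}
A1: add {6, 9} — 6 (White) has 6→1; 9 (White) has 9→1.
A2: add {10} — 10 (White) has 10→9.
A3 = A2; e.g. 2 (Black) can still go to 4. Fixed point.
White's winning region = {1, 6, 9, 10}.

1, 6, 9, 10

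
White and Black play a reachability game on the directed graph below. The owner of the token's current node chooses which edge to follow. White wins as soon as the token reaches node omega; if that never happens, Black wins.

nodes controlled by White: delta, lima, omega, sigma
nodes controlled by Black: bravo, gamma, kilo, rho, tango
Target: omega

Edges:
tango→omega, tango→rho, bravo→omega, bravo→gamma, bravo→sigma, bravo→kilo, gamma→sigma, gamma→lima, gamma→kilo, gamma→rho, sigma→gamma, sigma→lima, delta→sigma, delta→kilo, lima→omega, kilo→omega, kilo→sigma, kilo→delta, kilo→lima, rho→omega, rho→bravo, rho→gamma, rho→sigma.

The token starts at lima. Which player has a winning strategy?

White

A0 = {omega}
A1: add {lima} — lima (White) has lima→omega.
lima ∈ A1, so White can force the target.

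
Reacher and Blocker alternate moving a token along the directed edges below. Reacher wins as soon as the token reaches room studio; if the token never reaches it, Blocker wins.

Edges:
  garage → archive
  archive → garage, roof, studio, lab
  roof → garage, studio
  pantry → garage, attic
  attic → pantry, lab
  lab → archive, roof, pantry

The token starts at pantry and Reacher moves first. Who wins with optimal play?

Reacher

Track states (vertex, player-to-move).
A0 = {(studio,Reacher), (studio,Blocker)}
A1: add {(archive,Reacher), (roof,Reacher)}.
A2: add {(garage,Blocker)}.
A3: add {(pantry,Reacher)}.
(pantry,Reacher) ∈ A3 ⇒ Reacher forces the target.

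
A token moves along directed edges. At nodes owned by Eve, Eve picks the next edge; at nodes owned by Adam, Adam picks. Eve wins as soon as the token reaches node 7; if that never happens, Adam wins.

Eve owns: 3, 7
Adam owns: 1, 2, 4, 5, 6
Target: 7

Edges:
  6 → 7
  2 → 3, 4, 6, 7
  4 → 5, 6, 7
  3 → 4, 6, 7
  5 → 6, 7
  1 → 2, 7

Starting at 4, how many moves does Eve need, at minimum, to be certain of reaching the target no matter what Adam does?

A0 = {7}
A1: add {3, 6} — 3 (Eve) has 3→7; 6 (Adam): all of {7} already in.
A2: add {5} — 5 (Adam): all of {6, 7} already in.
A3: add {4} — 4 (Adam): all of {5, 6, 7} already in.
4 enters the attractor at level 3, so Eve can force the target in 3 moves from there.

3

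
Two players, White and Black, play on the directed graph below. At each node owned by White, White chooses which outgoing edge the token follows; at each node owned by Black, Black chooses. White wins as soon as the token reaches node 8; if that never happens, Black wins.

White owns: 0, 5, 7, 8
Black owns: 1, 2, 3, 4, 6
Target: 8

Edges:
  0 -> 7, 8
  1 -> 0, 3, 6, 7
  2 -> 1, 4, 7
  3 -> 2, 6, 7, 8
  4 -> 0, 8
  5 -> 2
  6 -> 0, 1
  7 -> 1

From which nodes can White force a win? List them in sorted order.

0, 4, 8

A0 = {8}
A1: add {0} — 0 (White) has 0→8.
A2: add {4} — 4 (Black): all of {0, 8} already in.
A3 = A2; e.g. 1 (Black) can still go to 3. Fixed point.
White's winning region = {0, 4, 8}.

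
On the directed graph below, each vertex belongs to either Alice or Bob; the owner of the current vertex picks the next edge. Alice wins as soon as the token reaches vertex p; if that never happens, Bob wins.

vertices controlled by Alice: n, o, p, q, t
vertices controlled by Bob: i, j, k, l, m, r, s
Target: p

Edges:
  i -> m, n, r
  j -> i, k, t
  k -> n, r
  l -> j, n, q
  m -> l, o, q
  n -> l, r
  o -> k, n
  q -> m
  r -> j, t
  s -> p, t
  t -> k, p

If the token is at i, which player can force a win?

Bob

A0 = {p}
A1: add {t} — t (Alice) has t→p.
A2: add {s} — s (Bob): all of {p, t} already in.
A3 = A2; e.g. i (Bob) can still go to m. Fixed point.
i never enters the attractor, so Bob can avoid the target forever.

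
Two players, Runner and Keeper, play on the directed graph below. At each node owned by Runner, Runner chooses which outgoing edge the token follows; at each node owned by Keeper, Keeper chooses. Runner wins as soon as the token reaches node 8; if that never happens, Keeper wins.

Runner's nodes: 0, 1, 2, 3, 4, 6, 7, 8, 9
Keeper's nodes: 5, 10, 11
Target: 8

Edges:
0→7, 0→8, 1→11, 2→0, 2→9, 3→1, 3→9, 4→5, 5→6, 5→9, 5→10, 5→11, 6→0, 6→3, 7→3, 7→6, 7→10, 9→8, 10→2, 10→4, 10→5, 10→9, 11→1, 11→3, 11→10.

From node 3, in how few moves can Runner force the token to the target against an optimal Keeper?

2

A0 = {8}
A1: add {0, 9} — 0 (Runner) has 0→8; 9 (Runner) has 9→8.
A2: add {2, 3, 6} — 2 (Runner) has 2→0; 3 (Runner) has 3→9; 6 (Runner) has 6→0.
3 enters the attractor at level 2, so Runner can force the target in 2 moves from there.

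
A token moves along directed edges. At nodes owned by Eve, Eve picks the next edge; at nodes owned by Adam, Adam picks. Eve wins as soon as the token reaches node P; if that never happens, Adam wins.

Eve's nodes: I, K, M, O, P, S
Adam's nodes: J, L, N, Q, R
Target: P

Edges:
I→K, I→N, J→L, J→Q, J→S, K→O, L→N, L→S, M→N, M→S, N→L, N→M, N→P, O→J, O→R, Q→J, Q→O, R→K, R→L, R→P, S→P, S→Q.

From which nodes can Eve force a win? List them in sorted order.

A0 = {P}
A1: add {S} — S (Eve) has S→P.
A2: add {M} — M (Eve) has M→S.
A3 = A2; e.g. I (Eve) has no edge into A2. Fixed point.
Eve's winning region = {M, P, S}.

M, P, S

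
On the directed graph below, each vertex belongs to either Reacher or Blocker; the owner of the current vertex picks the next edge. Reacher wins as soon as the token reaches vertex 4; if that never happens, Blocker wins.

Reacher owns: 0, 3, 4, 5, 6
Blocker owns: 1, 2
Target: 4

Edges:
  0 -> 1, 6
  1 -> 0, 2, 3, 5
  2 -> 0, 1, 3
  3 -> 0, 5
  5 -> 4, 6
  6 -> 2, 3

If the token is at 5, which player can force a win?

A0 = {4}
A1: add {5} — 5 (Reacher) has 5→4.
5 ∈ A1, so Reacher can force the target.

Reacher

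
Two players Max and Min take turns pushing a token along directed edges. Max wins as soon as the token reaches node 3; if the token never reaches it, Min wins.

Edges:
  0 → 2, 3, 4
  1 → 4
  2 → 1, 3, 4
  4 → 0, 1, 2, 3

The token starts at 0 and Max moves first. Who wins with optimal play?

Max

Track states (vertex, player-to-move).
A0 = {(3,Max), (3,Min)}
A1: add {(0,Max), (2,Max), (4,Max)}.
(0,Max) ∈ A1 ⇒ Max forces the target.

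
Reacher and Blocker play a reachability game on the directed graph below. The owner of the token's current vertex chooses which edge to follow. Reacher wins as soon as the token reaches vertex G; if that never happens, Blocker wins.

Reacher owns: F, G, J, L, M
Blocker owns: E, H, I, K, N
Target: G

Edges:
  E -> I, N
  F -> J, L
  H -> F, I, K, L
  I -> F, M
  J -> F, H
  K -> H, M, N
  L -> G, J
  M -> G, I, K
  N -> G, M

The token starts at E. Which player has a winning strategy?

Reacher

A0 = {G}
A1: add {L, M} — L (Reacher) has L→G; M (Reacher) has M→G.
A2: add {F, N} — F (Reacher) has F→L; N (Blocker): all of {G, M} already in.
A3: add {I, J} — I (Blocker): all of {F, M} already in; J (Reacher) has J→F.
A4: add {E} — E (Blocker): all of {I, N} already in.
A5 = A4; e.g. H (Blocker) can still go to K. Fixed point.
E ∈ A4, so Reacher can force the target.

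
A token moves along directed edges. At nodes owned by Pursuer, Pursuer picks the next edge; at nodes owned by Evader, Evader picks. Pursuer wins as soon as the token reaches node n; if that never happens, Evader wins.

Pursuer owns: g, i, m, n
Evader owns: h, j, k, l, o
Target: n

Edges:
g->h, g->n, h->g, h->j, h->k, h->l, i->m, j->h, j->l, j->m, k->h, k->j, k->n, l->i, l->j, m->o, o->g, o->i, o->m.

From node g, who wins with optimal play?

A0 = {n}
A1: add {g} — g (Pursuer) has g→n.
A2 = A1; e.g. h (Evader) can still go to j. Fixed point.
g ∈ A1, so Pursuer can force the target.

Pursuer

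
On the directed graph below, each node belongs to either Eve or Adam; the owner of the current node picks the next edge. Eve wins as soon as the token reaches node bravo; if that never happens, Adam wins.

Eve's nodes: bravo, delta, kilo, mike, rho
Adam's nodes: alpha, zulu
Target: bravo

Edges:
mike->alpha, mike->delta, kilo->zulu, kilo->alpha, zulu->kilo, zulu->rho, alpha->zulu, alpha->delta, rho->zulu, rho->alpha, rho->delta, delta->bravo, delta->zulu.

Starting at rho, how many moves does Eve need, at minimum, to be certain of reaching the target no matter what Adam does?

2

A0 = {bravo}
A1: add {delta} — delta (Eve) has delta→bravo.
A2: add {mike, rho} — mike (Eve) has mike→delta; rho (Eve) has rho→delta.
A3 = A2; e.g. kilo (Eve) has no edge into A2. Fixed point.
rho enters the attractor at level 2, so Eve can force the target in 2 moves from there.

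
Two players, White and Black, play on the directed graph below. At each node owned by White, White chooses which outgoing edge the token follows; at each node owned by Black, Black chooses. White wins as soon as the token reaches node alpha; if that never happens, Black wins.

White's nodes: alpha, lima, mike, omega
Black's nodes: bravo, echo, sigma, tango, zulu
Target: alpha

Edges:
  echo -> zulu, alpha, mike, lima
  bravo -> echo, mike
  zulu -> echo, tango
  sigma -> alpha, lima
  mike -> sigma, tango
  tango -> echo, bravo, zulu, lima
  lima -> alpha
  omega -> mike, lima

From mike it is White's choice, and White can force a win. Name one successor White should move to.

A0 = {alpha}
A1: add {lima} — lima (White) has lima→alpha.
A2: add {omega, sigma} — sigma (Black): all of {alpha, lima} already in; omega (White) has omega→lima.
A3: add {mike} — mike (White) has mike→sigma.
A4 = A3; e.g. echo (Black) can still go to zulu. Fixed point.
From mike, successor sigma is in the attractor (rank 2); the other successor tango is not.

sigma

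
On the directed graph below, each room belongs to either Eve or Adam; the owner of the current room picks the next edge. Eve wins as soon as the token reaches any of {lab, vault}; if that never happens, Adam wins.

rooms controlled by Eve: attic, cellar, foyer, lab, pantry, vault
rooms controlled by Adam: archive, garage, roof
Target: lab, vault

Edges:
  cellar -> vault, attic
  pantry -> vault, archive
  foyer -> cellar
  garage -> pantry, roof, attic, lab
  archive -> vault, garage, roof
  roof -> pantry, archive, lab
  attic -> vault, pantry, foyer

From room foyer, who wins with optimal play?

Eve

A0 = {lab, vault}
A1: add {attic, cellar, pantry} — cellar (Eve) has cellar→vault; pantry (Eve) has pantry→vault; attic (Eve) has attic→vault.
A2: add {foyer} — foyer (Eve) has foyer→cellar.
A3 = A2; e.g. garage (Adam) can still go to roof. Fixed point.
foyer ∈ A2, so Eve can force the target.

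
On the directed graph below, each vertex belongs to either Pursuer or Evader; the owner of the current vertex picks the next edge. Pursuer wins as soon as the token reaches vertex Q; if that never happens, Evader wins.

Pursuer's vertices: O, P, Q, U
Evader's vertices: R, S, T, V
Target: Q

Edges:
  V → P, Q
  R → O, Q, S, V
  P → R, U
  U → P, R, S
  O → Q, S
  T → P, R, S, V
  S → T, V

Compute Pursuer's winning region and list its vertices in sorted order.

O, Q

A0 = {Q}
A1: add {O} — O (Pursuer) has O→Q.
A2 = A1; e.g. P (Pursuer) has no edge into A1. Fixed point.
Pursuer's winning region = {O, Q}.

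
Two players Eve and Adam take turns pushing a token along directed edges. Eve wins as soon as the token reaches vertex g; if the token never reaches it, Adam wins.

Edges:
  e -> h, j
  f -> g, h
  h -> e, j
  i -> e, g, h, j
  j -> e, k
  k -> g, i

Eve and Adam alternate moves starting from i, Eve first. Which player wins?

Eve

Track states (vertex, player-to-move).
A0 = {(g,Eve), (g,Adam)}
A1: add {(f,Eve), (i,Eve), (k,Eve)}.
(i,Eve) ∈ A1 ⇒ Eve forces the target.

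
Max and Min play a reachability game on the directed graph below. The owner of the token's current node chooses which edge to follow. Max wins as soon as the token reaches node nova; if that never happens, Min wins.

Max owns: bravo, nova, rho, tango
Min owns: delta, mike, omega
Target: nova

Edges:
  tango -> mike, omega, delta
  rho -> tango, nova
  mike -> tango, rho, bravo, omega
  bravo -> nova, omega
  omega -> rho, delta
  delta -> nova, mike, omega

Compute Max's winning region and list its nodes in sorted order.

A0 = {nova}
A1: add {bravo, rho} — rho (Max) has rho→nova; bravo (Max) has bravo→nova.
A2 = A1; e.g. tango (Max) has no edge into A1. Fixed point.
Max's winning region = {bravo, nova, rho}.

bravo, nova, rho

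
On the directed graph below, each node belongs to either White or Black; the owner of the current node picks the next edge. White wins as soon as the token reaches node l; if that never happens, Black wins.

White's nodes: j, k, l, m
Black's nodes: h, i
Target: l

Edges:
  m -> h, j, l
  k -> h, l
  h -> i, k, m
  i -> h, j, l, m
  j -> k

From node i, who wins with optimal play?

A0 = {l}
A1: add {k, m} — k (White) has k→l; m (White) has m→l.
A2: add {j} — j (White) has j→k.
A3 = A2; e.g. h (Black) can still go to i. Fixed point.
i never enters the attractor, so Black can avoid the target forever.

Black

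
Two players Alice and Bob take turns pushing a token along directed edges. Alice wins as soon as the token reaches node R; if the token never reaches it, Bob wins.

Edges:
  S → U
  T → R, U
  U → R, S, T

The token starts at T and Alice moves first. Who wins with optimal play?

Alice

Track states (vertex, player-to-move).
A0 = {(R,Alice), (R,Bob)}
A1: add {(T,Alice), (U,Alice)}.
(T,Alice) ∈ A1 ⇒ Alice forces the target.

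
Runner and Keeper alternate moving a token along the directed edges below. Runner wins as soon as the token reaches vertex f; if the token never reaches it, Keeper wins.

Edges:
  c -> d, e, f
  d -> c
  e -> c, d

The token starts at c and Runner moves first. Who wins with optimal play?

Runner

Track states (vertex, player-to-move).
A0 = {(f,Runner), (f,Keeper)}
A1: add {(c,Runner)}.
(c,Runner) ∈ A1 ⇒ Runner forces the target.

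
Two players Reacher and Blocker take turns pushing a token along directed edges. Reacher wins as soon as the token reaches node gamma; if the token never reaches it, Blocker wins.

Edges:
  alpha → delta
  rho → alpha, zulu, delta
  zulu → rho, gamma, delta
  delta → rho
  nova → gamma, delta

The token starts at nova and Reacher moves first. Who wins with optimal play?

Reacher

Track states (vertex, player-to-move).
A0 = {(gamma,Reacher), (gamma,Blocker)}
A1: add {(zulu,Reacher), (nova,Reacher)}.
(nova,Reacher) ∈ A1 ⇒ Reacher forces the target.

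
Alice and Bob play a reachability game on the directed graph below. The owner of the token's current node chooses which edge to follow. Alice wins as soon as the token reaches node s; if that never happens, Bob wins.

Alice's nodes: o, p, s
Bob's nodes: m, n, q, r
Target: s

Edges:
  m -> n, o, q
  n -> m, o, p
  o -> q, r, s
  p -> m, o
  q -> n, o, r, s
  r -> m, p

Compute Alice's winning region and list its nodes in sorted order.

o, p, s

A0 = {s}
A1: add {o} — o (Alice) has o→s.
A2: add {p} — p (Alice) has p→o.
A3 = A2; e.g. m (Bob) can still go to n. Fixed point.
Alice's winning region = {o, p, s}.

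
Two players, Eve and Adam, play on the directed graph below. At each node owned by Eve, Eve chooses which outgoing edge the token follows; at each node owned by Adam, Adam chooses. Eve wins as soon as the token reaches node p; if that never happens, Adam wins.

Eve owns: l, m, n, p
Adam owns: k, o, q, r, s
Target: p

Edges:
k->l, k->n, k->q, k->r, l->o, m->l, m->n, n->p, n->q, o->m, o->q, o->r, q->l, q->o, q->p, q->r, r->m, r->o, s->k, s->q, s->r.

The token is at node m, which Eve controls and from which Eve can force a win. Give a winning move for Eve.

A0 = {p}
A1: add {n} — n (Eve) has n→p.
A2: add {m} — m (Eve) has m→n.
A3 = A2; e.g. k (Adam) can still go to l. Fixed point.
From m, successor n is in the attractor (rank 1); the other successor l is not.

n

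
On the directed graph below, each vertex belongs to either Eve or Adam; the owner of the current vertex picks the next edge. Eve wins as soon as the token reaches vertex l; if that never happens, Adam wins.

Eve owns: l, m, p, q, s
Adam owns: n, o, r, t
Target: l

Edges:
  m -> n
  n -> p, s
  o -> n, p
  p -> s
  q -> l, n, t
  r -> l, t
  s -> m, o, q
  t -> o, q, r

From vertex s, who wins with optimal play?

A0 = {l}
A1: add {q} — q (Eve) has q→l.
A2: add {s} — s (Eve) has s→q.
s ∈ A2, so Eve can force the target.

Eve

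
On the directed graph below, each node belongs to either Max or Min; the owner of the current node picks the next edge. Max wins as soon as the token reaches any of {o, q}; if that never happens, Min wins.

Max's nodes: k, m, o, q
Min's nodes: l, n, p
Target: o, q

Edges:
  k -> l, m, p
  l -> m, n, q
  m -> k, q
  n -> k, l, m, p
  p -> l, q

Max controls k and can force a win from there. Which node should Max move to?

A0 = {o, q}
A1: add {m} — m (Max) has m→q.
A2: add {k} — k (Max) has k→m.
A3 = A2; e.g. l (Min) can still go to n. Fixed point.
From k, successor m is in the attractor (rank 1); the other successors l, p are not.

m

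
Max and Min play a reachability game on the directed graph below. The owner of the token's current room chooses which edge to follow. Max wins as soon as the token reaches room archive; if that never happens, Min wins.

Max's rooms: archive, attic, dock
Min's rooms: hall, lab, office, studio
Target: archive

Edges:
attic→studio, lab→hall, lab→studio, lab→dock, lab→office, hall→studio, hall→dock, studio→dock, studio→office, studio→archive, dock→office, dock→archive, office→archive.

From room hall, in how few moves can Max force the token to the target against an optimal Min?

3

A0 = {archive}
A1: add {dock, office} — dock (Max) has dock→archive; office (Min): all of {archive} already in.
A2: add {studio} — studio (Min): all of {dock, office, archive} already in.
A3: add {attic, hall} — attic (Max) has attic→studio; hall (Min): all of {studio, dock} already in.
hall enters the attractor at level 3, so Max can force the target in 3 moves from there.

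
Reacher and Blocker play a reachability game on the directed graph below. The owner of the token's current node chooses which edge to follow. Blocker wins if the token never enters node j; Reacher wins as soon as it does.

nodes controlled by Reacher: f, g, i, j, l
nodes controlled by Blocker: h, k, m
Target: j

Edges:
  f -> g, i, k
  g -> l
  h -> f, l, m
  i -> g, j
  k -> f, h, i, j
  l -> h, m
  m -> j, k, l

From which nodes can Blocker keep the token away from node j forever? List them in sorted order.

g, h, k, l, m

A0 = {j}
A1: add {i} — i (Reacher) has i→j.
A2: add {f} — f (Reacher) has f→i.
A3 = A2; e.g. g (Reacher) has no edge into A2. Fixed point.
Reacher's attractor = {f, i, j}; Blocker avoids the target exactly from the complement.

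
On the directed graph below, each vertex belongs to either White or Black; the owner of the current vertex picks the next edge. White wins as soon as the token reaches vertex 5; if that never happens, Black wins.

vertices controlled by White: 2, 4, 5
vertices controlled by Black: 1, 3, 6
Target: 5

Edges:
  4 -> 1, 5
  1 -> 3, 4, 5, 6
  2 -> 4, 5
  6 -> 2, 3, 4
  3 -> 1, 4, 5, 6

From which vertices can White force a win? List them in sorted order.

A0 = {5}
A1: add {2, 4} — 2 (White) has 2→5; 4 (White) has 4→5.
A2 = A1; e.g. 1 (Black) can still go to 3. Fixed point.
White's winning region = {2, 4, 5}.

2, 4, 5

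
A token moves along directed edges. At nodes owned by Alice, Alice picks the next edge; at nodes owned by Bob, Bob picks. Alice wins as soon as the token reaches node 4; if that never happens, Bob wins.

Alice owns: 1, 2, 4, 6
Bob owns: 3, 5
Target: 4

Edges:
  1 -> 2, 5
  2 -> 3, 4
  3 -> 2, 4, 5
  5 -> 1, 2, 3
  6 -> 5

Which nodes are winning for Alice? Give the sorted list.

A0 = {4}
A1: add {2} — 2 (Alice) has 2→4.
A2: add {1} — 1 (Alice) has 1→2.
A3 = A2; e.g. 3 (Bob) can still go to 5. Fixed point.
Alice's winning region = {1, 2, 4}.

1, 2, 4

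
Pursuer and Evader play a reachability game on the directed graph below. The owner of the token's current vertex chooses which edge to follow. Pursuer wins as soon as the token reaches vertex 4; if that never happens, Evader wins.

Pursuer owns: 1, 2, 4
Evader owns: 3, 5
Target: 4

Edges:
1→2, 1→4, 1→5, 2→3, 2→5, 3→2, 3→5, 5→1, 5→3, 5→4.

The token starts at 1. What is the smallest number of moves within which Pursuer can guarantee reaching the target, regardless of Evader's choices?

1

A0 = {4}
A1: add {1} — 1 (Pursuer) has 1→4.
A2 = A1; e.g. 2 (Pursuer) has no edge into A1. Fixed point.
1 enters the attractor at level 1, so Pursuer can force the target in 1 move from there.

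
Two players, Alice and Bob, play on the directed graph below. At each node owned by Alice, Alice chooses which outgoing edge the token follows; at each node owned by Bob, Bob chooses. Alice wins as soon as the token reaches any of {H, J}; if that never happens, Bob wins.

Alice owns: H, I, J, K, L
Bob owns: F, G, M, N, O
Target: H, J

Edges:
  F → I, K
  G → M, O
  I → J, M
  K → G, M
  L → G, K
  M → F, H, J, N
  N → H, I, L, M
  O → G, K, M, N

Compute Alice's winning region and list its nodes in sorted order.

H, I, J

A0 = {H, J}
A1: add {I} — I (Alice) has I→J.
A2 = A1; e.g. F (Bob) can still go to K. Fixed point.
Alice's winning region = {H, I, J}.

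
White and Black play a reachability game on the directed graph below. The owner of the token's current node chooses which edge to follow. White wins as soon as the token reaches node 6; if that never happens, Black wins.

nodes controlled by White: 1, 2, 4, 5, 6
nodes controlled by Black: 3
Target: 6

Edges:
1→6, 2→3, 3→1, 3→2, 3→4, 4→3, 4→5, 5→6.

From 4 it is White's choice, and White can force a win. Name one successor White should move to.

5

A0 = {6}
A1: add {1, 5} — 1 (White) has 1→6; 5 (White) has 5→6.
A2: add {4} — 4 (White) has 4→5.
A3 = A2; e.g. 2 (White) has no edge into A2. Fixed point.
From 4, successor 5 is in the attractor (rank 1); the other successor 3 is not.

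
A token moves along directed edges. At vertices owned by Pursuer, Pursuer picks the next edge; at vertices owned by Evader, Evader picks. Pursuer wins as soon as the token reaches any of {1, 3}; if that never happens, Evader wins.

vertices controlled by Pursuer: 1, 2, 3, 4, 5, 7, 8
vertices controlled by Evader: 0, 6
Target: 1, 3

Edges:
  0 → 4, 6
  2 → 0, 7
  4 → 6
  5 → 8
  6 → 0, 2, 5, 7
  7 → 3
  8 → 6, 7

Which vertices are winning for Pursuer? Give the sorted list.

A0 = {1, 3}
A1: add {7} — 7 (Pursuer) has 7→3.
A2: add {2, 8} — 2 (Pursuer) has 2→7; 8 (Pursuer) has 8→7.
A3: add {5} — 5 (Pursuer) has 5→8.
A4 = A3; e.g. 0 (Evader) can still go to 4. Fixed point.
Pursuer's winning region = {1, 2, 3, 5, 7, 8}.

1, 2, 3, 5, 7, 8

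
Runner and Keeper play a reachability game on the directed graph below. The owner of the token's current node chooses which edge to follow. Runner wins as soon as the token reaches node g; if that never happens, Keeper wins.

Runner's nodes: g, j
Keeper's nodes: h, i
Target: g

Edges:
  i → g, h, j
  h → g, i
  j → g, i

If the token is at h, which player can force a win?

A0 = {g}
A1: add {j} — j (Runner) has j→g.
A2 = A1; e.g. h (Keeper) can still go to i. Fixed point.
h never enters the attractor, so Keeper can avoid the target forever.

Keeper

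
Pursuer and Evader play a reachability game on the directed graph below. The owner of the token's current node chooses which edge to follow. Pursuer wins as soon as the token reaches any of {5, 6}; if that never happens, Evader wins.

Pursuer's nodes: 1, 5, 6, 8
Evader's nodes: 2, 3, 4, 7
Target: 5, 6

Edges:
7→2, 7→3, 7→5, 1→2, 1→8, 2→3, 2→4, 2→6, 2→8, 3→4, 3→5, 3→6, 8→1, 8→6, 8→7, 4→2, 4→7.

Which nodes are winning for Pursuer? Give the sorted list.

A0 = {5, 6}
A1: add {8} — 8 (Pursuer) has 8→6.
A2: add {1} — 1 (Pursuer) has 1→8.
A3 = A2; e.g. 2 (Evader) can still go to 3. Fixed point.
Pursuer's winning region = {1, 5, 6, 8}.

1, 5, 6, 8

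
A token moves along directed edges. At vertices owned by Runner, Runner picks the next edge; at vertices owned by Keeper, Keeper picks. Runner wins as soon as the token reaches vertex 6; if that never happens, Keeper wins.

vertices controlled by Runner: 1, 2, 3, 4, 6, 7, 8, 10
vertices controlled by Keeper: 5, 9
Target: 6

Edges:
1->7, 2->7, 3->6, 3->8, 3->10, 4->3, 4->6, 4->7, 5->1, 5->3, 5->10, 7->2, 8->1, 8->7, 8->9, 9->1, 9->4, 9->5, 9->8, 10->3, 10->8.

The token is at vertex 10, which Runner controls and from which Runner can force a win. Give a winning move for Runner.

A0 = {6}
A1: add {3, 4} — 3 (Runner) has 3→6; 4 (Runner) has 4→6.
A2: add {10} — 10 (Runner) has 10→3.
A3 = A2; e.g. 1 (Runner) has no edge into A2. Fixed point.
From 10, successor 3 is in the attractor (rank 1); the other successor 8 is not.

3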